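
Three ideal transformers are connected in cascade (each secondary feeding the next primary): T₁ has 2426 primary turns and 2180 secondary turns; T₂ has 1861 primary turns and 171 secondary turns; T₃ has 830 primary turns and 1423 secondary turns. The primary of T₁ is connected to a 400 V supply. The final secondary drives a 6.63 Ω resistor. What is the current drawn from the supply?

I_supply ≈ 1.21 A

Secondary of T₁: V = 400.00 × 2180/2426 = 359.44 V.
Secondary of T₂: V = 359.44 × 171/1861 = 33.027 V.
Secondary of T₃: V = 33.027 × 1423/830 = 56.624 V.
I_load = 56.624/6.63 = 8.5406 A, so P_out = 56.624 × 8.5406 = 483.61 W.
All ideal ⇒ P_in = P_out, so I_supply = 483.61/400 = 1.21 A.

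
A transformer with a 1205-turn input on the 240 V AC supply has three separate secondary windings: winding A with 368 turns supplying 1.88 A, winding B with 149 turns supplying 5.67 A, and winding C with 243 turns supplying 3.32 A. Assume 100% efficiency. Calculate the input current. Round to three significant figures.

I_in ≈ 1.94 A

V_A = 240 × 368/1205 = 73.295 V; V_B = 240 × 149/1205 = 29.676 V; V_C = 240 × 243/1205 = 48.398 V.
P_out = V_A I_A + V_B I_B + V_C I_C = 73.295×1.88 + 29.676×5.67 + 48.398×3.32 = 137.79 + 168.26 + 160.68 = 466.74 W.
Ideal ⇒ P_in = P_out, so I_in = P_out/V_in = 466.74/240 = 1.94 A.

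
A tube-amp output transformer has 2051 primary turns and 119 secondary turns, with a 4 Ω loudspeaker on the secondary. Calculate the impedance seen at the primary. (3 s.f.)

Z_p = (N_p/N_s)² × Z_s = (2051/119)² × 4 = 1190 Ω.

Z_p ≈ 1190 Ω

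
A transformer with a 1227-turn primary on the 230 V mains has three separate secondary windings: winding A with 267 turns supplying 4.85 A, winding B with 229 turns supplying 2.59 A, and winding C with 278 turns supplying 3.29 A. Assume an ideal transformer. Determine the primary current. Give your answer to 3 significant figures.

I_p ≈ 2.28 A

V_A = 230 × 267/1227 = 50.049 V; V_B = 230 × 229/1227 = 42.926 V; V_C = 230 × 278/1227 = 52.111 V.
P_out = V_A I_A + V_B I_B + V_C I_C = 50.049×4.85 + 42.926×2.59 + 52.111×3.29 = 242.74 + 111.18 + 171.44 = 525.36 W.
Ideal ⇒ P_in = P_out, so I_p = P_out/V_p = 525.36/230 = 2.28 A.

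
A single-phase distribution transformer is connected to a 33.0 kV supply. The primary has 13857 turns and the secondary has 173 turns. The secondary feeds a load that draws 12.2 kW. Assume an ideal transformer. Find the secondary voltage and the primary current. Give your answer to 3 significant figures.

V_s = V_p × N_s/N_p = 33000 × 173/13857 = 411.99 V.
I_s = P/V_s = 12200/411.99 = 29.612 A.
I_p = I_s × N_s/N_p = 29.612 × 173/13857 = 0.370 A.

V_s ≈ 412 V, I_p ≈ 0.370 A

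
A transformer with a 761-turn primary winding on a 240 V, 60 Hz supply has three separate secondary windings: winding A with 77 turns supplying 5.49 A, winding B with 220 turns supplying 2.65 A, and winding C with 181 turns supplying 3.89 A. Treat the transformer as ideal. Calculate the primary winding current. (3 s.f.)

I_p ≈ 2.25 A

V_A = 240 × 77/761 = 24.284 V; V_B = 240 × 220/761 = 69.382 V; V_C = 240 × 181/761 = 57.083 V.
P_out = V_A I_A + V_B I_B + V_C I_C = 24.284×5.49 + 69.382×2.65 + 57.083×3.89 = 133.32 + 183.86 + 222.05 = 539.23 W.
Ideal ⇒ P_in = P_out, so I_p = P_out/V_p = 539.23/240 = 2.25 A.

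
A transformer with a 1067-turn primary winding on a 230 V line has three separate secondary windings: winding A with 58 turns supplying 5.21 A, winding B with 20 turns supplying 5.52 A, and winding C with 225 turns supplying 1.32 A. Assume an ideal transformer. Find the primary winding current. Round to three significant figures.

I_p ≈ 0.665 A

V_A = 230 × 58/1067 = 12.502 V; V_B = 230 × 20/1067 = 4.3112 V; V_C = 230 × 225/1067 = 48.500 V.
P_out = V_A I_A + V_B I_B + V_C I_C = 12.502×5.21 + 4.3112×5.52 + 48.500×1.32 = 65.137 + 23.798 + 64.021 = 152.96 W.
Ideal ⇒ P_in = P_out, so I_p = P_out/V_p = 152.96/230 = 0.665 A.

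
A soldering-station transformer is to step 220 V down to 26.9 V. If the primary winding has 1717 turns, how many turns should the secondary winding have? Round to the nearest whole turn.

N_s = 210 turns

N_s/N_p = V_s/V_p, so N_s = 1717 × 26.9/220 = 209.9 ≈ 210 turns.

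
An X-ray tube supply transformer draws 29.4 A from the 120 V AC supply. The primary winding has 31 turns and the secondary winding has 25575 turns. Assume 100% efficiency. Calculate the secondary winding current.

I_s/I_p = N_p/N_s, so I_s = 29.4 × 31/25575 = 0.0356 A.

I_s ≈ 0.0356 A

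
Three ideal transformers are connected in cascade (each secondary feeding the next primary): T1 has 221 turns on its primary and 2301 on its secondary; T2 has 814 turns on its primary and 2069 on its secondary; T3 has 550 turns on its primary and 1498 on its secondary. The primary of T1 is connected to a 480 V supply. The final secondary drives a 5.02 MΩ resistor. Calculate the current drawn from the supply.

I_supply ≈ 0.497 A

Secondary of T1: V = 480.00 × 2301/221 = 4997.6 V.
Secondary of T2: V = 4997.6 × 2069/814 = 12703 V.
Secondary of T3: V = 12703 × 1498/550 = 34598 V.
I_load = 34598/(5.02×10^6) = 0.0068920 A, so P_out = 34598 × 0.0068920 = 238.45 W.
All ideal ⇒ P_in = P_out, so I_supply = 238.45/480 = 0.497 A.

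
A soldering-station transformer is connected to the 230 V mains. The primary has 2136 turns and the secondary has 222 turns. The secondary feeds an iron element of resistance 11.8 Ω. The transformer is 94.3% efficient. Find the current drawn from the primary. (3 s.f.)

I_p ≈ 0.223 A

V_s = 230 × 222/2136 = 23.904 V.
I_s = V_s/R = 23.904/11.8 = 2.0258 A.
P_out = V_s I_s = 23.904 × 2.0258 = 48.426 W.
P_in = P_out/η = 48.426/0.943 = 51.353 W.
I_p = P_in/V_p = 51.353/230 = 0.223 A.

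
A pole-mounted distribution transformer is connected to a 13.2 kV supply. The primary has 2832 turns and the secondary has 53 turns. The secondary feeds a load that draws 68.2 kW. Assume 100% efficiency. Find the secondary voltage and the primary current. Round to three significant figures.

V_s ≈ 247 V, I_p ≈ 5.17 A

V_s = V_p × N_s/N_p = 13200 × 53/2832 = 247.03 V.
I_s = P/V_s = 68200/247.03 = 276.08 A.
I_p = I_s × N_s/N_p = 276.08 × 53/2832 = 5.17 A.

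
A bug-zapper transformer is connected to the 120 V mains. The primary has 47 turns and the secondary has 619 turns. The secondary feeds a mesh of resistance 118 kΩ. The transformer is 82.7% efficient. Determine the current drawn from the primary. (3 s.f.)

I_p ≈ 0.213 A

V_s = 120 × 619/47 = 1580.4 V.
I_s = V_s/R = 1580.4/118000 = 0.013393 A.
P_out = V_s I_s = 1580.4 × 0.013393 = 21.167 W.
P_in = P_out/η = 21.167/0.827 = 25.595 W.
I_p = P_in/V_p = 25.595/120 = 0.213 A.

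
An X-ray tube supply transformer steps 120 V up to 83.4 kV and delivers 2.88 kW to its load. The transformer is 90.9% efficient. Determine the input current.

I_in ≈ 26.4 A

P_in = P_out/η = 2880/0.909 = 3168.3 W.
I_in = P_in/V_in = 3168.3/120 = 26.4 A.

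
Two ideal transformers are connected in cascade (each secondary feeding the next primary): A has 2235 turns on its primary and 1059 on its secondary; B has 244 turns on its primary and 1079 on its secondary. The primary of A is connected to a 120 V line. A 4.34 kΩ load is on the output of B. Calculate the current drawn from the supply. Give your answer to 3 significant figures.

I_supply ≈ 0.121 A

Secondary of A: V = 120.00 × 1059/2235 = 56.859 V.
Secondary of B: V = 56.859 × 1079/244 = 251.44 V.
I_load = 251.44/4340 = 0.057935 A, so P_out = 251.44 × 0.057935 = 14.567 W.
All ideal ⇒ P_in = P_out, so I_supply = 14.567/120 = 0.121 A.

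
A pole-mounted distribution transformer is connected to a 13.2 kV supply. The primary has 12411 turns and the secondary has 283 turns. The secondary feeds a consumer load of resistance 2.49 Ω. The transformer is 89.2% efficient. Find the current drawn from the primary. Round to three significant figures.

V_s = 13200 × 283/12411 = 300.99 V.
I_s = V_s/R = 300.99/2.49 = 120.88 A.
P_out = V_s I_s = 300.99 × 120.88 = 36384 W.
P_in = P_out/η = 36384/0.892 = 40789 W.
I_p = P_in/V_p = 40789/13200 = 3.09 A.

I_p ≈ 3.09 A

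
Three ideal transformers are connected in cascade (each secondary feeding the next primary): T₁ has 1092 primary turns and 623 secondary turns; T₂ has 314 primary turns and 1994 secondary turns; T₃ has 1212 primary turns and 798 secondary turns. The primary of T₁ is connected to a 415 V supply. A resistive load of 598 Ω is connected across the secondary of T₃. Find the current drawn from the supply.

Secondary of T₁: V = 415.00 × 623/1092 = 236.76 V.
Secondary of T₂: V = 236.76 × 1994/314 = 1503.5 V.
Secondary of T₃: V = 1503.5 × 798/1212 = 989.94 V.
I_load = 989.94/598 = 1.6554 A, so P_out = 989.94 × 1.6554 = 1638.8 W.
All ideal ⇒ P_in = P_out, so I_supply = 1638.8/415 = 3.95 A.

I_supply ≈ 3.95 A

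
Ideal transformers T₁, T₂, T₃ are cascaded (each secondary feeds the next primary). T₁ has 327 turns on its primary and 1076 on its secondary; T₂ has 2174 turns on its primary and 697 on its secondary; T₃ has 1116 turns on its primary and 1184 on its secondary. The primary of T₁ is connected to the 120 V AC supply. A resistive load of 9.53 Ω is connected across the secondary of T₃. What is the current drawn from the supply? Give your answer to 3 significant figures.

After T₁: V = 120.00 × 1076/327 = 394.86 V.
After T₂: V = 394.86 × 697/2174 = 126.60 V.
After T₃: V = 126.60 × 1184/1116 = 134.31 V.
I_load = 134.31/9.53 = 14.093 A, so P_out = 134.31 × 14.093 = 1892.9 W.
All ideal ⇒ P_in = P_out, so I_supply = 1892.9/120 = 15.8 A.

I_supply ≈ 15.8 A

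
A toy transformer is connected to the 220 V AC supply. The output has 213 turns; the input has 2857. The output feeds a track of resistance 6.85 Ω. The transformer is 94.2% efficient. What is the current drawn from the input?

V_out = 220 × 213/2857 = 16.402 V.
I_out = V_out/R = 16.402/6.85 = 2.3944 A.
P_out = V_out I_out = 16.402 × 2.3944 = 39.273 W.
P_in = P_out/η = 39.273/0.942 = 41.691 W.
I_in = P_in/V_in = 41.691/220 = 0.190 A.

I_in ≈ 0.190 A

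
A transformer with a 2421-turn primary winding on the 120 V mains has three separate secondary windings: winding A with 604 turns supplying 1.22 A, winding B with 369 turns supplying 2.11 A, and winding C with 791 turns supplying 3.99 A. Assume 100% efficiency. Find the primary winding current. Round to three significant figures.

V_A = 120 × 604/2421 = 29.938 V; V_B = 120 × 369/2421 = 18.290 V; V_C = 120 × 791/2421 = 39.207 V.
P_out = V_A I_A + V_B I_B + V_C I_C = 29.938×1.22 + 18.290×2.11 + 39.207×3.99 = 36.524 + 38.592 + 156.44 = 231.55 W.
Ideal ⇒ P_in = P_out, so I_p = P_out/V_p = 231.55/120 = 1.93 A.

I_p ≈ 1.93 A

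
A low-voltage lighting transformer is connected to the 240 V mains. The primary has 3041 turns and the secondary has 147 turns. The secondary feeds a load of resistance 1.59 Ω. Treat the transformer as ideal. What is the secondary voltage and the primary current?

V_s ≈ 11.6 V, I_p ≈ 0.353 A

V_s = V_p × N_s/N_p = 240 × 147/3041 = 11.601 V.
I_s = V_s/R = 11.601/1.59 = 7.2965 A.
I_p = I_s × N_s/N_p = 7.2965 × 147/3041 = 0.353 A.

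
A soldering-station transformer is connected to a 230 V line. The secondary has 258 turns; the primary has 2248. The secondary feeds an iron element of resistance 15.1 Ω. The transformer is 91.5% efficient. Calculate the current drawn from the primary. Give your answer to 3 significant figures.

I_p ≈ 0.219 A

V_s = 230 × 258/2248 = 26.397 V.
I_s = V_s/R = 26.397/15.1 = 1.7481 A.
P_out = V_s I_s = 26.397 × 1.7481 = 46.145 W.
P_in = P_out/η = 46.145/0.915 = 50.432 W.
I_p = P_in/V_p = 50.432/230 = 0.219 A.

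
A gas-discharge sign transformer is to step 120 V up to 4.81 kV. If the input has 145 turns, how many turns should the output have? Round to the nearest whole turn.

N_out/N_in = V_out/V_in, so N_out = 145 × 4810/120 = 5812.1 ≈ 5812 turns.

N_out = 5812 turns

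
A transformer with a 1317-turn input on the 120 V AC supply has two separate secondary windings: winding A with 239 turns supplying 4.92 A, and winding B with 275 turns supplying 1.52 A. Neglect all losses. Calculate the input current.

I_in ≈ 1.21 A

V_A = 120 × 239/1317 = 21.777 V; V_B = 120 × 275/1317 = 25.057 V.
P_out = V_A I_A + V_B I_B = 21.777×4.92 + 25.057×1.52 = 107.14 + 38.087 = 145.23 W.
Ideal ⇒ P_in = P_out, so I_in = P_out/V_in = 145.23/120 = 1.21 A.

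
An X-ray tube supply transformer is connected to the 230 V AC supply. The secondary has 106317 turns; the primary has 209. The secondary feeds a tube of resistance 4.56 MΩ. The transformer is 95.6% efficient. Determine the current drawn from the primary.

V_s = 230 × 106317/209 = 117000 V.
I_s = V_s/R = 117000/(4.56×10^6) = 0.025658 A.
P_out = V_s I_s = 117000 × 0.025658 = 3002.0 W.
P_in = P_out/η = 3002.0/0.956 = 3140.1 W.
I_p = P_in/V_p = 3140.1/230 = 13.7 A.

I_p ≈ 13.7 A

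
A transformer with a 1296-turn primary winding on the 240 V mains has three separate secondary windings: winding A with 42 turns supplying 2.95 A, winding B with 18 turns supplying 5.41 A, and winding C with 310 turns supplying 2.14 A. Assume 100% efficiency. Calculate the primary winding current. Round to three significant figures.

V_A = 240 × 42/1296 = 7.7778 V; V_B = 240 × 18/1296 = 3.3333 V; V_C = 240 × 310/1296 = 57.407 V.
P_out = V_A I_A + V_B I_B + V_C I_C = 7.7778×2.95 + 3.3333×5.41 + 57.407×2.14 = 22.944 + 18.033 + 122.85 = 163.83 W.
Ideal ⇒ P_in = P_out, so I_p = P_out/V_p = 163.83/240 = 0.683 A.

I_p ≈ 0.683 A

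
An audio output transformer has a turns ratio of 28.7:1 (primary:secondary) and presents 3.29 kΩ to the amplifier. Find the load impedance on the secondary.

Z_s = Z_p/(N_p/N_s)² = 3290/28.7² = 3.99 Ω.

Z_s ≈ 3.99 Ω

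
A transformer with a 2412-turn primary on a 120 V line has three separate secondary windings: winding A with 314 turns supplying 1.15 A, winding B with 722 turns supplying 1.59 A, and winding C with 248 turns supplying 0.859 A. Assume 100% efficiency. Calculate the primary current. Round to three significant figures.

I_p ≈ 0.714 A

V_A = 120 × 314/2412 = 15.622 V; V_B = 120 × 722/2412 = 35.920 V; V_C = 120 × 248/2412 = 12.338 V.
P_out = V_A I_A + V_B I_B + V_C I_C = 15.622×1.15 + 35.920×1.59 + 12.338×0.859 = 17.965 + 57.113 + 10.599 = 85.677 W.
Ideal ⇒ P_in = P_out, so I_p = P_out/V_p = 85.677/120 = 0.714 A.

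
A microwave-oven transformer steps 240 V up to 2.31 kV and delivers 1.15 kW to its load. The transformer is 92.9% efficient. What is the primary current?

I_p ≈ 5.16 A

P_in = P_out/η = 1150/0.929 = 1237.9 W.
I_p = P_in/V_p = 1237.9/240 = 5.16 A.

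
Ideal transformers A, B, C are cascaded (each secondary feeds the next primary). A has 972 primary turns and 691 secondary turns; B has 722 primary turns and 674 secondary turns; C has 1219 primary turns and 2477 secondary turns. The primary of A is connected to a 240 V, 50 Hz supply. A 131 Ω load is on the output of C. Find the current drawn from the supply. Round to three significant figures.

I_supply ≈ 3.33 A

Secondary of A: V = 240.00 × 691/972 = 170.62 V.
Secondary of B: V = 170.62 × 674/722 = 159.27 V.
Secondary of C: V = 159.27 × 2477/1219 = 323.64 V.
I_load = 323.64/131 = 2.4706 A, so P_out = 323.64 × 2.4706 = 799.59 W.
All ideal ⇒ P_in = P_out, so I_supply = 799.59/240 = 3.33 A.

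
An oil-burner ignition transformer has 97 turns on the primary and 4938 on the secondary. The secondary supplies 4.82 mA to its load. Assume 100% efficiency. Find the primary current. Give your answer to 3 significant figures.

I_p ≈ 0.245 A

For an ideal transformer I_p/I_s = N_s/N_p, so I_p = 0.00482 × 4938/97 = 0.245 A.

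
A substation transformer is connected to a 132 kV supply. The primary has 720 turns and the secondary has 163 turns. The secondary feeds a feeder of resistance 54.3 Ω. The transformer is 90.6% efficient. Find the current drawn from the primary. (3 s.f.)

V_s = 132000 × 163/720 = 29883 V.
I_s = V_s/R = 29883/54.3 = 550.34 A.
P_out = V_s I_s = 29883 × 550.34 = 1.6446×10^7 W.
P_in = P_out/η = 1.6446×10^7/0.906 = 1.8152×10^7 W.
I_p = P_in/V_p = 1.8152×10^7/132000 = 138 A.

I_p ≈ 138 A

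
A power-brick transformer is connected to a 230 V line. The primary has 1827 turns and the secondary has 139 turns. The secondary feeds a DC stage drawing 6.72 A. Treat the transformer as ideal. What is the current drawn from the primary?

I_p ≈ 0.511 A

For an ideal transformer I_p N_p = I_s N_s, so I_p = 6.72 × 139/1827 = 0.511 A.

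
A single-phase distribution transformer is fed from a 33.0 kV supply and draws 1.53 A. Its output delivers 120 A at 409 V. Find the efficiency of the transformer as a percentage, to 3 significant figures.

η ≈ 97.2%

P_in = 33000 × 1.53 = 50490.0 W.
P_out = 409 × 120 = 49080.0 W.
η = P_out/P_in = 49080.0/50490.0 = 0.972.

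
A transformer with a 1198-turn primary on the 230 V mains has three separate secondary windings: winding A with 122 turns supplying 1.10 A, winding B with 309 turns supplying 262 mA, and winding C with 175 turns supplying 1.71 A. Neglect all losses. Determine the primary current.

I_p ≈ 0.429 A

V_A = 230 × 122/1198 = 23.422 V; V_B = 230 × 309/1198 = 59.324 V; V_C = 230 × 175/1198 = 33.598 V.
P_out = V_A I_A + V_B I_B + V_C I_C = 23.422×1.10 + 59.324×0.262 + 33.598×1.71 = 25.765 + 15.543 + 57.452 = 98.759 W.
Ideal ⇒ P_in = P_out, so I_p = P_out/V_p = 98.759/230 = 0.429 A.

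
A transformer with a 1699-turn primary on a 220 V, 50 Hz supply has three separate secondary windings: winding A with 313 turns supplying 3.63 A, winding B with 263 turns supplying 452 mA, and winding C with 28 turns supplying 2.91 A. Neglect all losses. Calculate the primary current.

V_A = 220 × 313/1699 = 40.530 V; V_B = 220 × 263/1699 = 34.055 V; V_C = 220 × 28/1699 = 3.6257 V.
P_out = V_A I_A + V_B I_B + V_C I_C = 40.530×3.63 + 34.055×0.452 + 3.6257×2.91 = 147.12 + 15.393 + 10.551 = 173.07 W.
Ideal ⇒ P_in = P_out, so I_p = P_out/V_p = 173.07/220 = 0.787 A.

I_p ≈ 0.787 A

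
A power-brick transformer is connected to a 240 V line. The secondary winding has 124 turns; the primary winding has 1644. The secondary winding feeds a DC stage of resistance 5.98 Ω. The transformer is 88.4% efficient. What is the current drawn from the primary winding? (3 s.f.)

I_p ≈ 0.258 A

V_s = 240 × 124/1644 = 18.102 V.
I_s = V_s/R = 18.102/5.98 = 3.0271 A.
P_out = V_s I_s = 18.102 × 3.0271 = 54.798 W.
P_in = P_out/η = 54.798/0.884 = 61.988 W.
I_p = P_in/V_p = 61.988/240 = 0.258 A.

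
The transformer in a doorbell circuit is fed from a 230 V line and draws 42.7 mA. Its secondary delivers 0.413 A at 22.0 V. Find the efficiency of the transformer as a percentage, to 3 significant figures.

P_in = 230 × 0.0427 = 9.82100 W.
P_out = 22.0 × 0.413 = 9.08600 W.
η = P_out/P_in = 9.08600/9.82100 = 0.925.

η ≈ 92.5%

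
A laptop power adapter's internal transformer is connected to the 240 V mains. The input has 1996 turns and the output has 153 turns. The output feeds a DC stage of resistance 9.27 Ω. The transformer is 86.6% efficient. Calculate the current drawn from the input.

I_in ≈ 0.176 A

V_out = 240 × 153/1996 = 18.397 V.
I_out = V_out/R = 18.397/9.27 = 1.9846 A.
P_out = V_out I_out = 18.397 × 1.9846 = 36.509 W.
P_in = P_out/η = 36.509/0.866 = 42.159 W.
I_in = P_in/V_in = 42.159/240 = 0.176 A.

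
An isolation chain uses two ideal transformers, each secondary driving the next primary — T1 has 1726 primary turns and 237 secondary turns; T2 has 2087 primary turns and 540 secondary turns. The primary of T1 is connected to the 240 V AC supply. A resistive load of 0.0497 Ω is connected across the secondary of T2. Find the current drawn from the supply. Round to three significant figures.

Secondary of T1: V = 240.00 × 237/1726 = 32.955 V.
Secondary of T2: V = 32.955 × 540/2087 = 8.5269 V.
I_load = 8.5269/0.0497 = 171.57 A, so P_out = 8.5269 × 171.57 = 1462.9 W.
All ideal ⇒ P_in = P_out, so I_supply = 1462.9/240 = 6.10 A.

I_supply ≈ 6.10 A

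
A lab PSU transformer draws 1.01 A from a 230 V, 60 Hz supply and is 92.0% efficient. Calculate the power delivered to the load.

P_in = V_in I_in = 230 × 1.01 = 232.30 W.
P_out = η P_in = 0.920 × 232.30 = 214 W.

P_out ≈ 214 W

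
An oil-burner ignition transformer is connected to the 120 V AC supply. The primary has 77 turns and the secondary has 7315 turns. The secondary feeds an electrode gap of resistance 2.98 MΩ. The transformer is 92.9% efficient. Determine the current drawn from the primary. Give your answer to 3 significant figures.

I_p ≈ 0.391 A

V_s = 120 × 7315/77 = 11400 V.
I_s = V_s/R = 11400/(2.98×10^6) = 0.0038255 A.
P_out = V_s I_s = 11400 × 0.0038255 = 43.611 W.
P_in = P_out/η = 43.611/0.929 = 46.944 W.
I_p = P_in/V_p = 46.944/120 = 0.391 A.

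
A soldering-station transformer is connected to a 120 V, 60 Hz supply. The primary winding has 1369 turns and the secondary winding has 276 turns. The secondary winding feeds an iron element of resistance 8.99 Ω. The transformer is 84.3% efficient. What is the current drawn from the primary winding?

I_p ≈ 0.644 A

V_s = 120 × 276/1369 = 24.193 V.
I_s = V_s/R = 24.193/8.99 = 2.6911 A.
P_out = V_s I_s = 24.193 × 2.6911 = 65.105 W.
P_in = P_out/η = 65.105/0.843 = 77.230 W.
I_p = P_in/V_p = 77.230/120 = 0.644 A.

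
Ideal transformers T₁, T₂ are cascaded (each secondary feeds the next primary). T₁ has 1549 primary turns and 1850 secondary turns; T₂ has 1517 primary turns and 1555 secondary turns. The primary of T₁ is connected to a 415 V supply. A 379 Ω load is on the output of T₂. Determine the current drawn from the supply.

Secondary of T₁: V = 415.00 × 1850/1549 = 495.64 V.
Secondary of T₂: V = 495.64 × 1555/1517 = 508.06 V.
I_load = 508.06/379 = 1.3405 A, so P_out = 508.06 × 1.3405 = 681.06 W.
All ideal ⇒ P_in = P_out, so I_supply = 681.06/415 = 1.64 A.

I_supply ≈ 1.64 A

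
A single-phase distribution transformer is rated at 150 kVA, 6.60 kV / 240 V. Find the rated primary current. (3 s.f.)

I_p ≈ 22.7 A

I_p = S/V_p = 150000/6600 = 22.7 A.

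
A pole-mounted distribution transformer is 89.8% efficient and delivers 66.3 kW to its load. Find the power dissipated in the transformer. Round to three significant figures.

P_in = P_out/η = 66300/0.898 = 73830.7 W.
P_loss = P_in − P_out = 73830.7 − 66300 = 7530 W.

P_loss ≈ 7530 W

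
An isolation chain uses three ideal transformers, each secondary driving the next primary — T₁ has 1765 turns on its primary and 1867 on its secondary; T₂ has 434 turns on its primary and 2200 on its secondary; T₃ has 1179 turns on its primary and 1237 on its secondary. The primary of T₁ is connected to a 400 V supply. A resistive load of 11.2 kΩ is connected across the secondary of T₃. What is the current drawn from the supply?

After T₁: V = 400.00 × 1867/1765 = 423.12 V.
After T₂: V = 423.12 × 2200/434 = 2144.8 V.
After T₃: V = 2144.8 × 1237/1179 = 2250.3 V.
I_load = 2250.3/11200 = 0.20092 A, so P_out = 2250.3 × 0.20092 = 452.15 W.
All ideal ⇒ P_in = P_out, so I_supply = 452.15/400 = 1.13 A.

I_supply ≈ 1.13 A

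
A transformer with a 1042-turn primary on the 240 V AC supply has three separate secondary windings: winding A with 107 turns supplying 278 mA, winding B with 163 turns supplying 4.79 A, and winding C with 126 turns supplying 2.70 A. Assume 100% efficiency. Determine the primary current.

I_p ≈ 1.10 A

V_A = 240 × 107/1042 = 24.645 V; V_B = 240 × 163/1042 = 37.543 V; V_C = 240 × 126/1042 = 29.021 V.
P_out = V_A I_A + V_B I_B + V_C I_C = 24.645×0.278 + 37.543×4.79 + 29.021×2.70 = 6.8513 + 179.83 + 78.357 = 265.04 W.
Ideal ⇒ P_in = P_out, so I_p = P_out/V_p = 265.04/240 = 1.10 A.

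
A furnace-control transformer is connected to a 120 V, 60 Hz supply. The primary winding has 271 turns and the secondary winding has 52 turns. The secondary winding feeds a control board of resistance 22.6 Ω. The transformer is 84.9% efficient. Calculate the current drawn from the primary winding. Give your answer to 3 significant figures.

V_s = 120 × 52/271 = 23.026 V.
I_s = V_s/R = 23.026/22.6 = 1.0188 A.
P_out = V_s I_s = 23.026 × 1.0188 = 23.460 W.
P_in = P_out/η = 23.460/0.849 = 27.632 W.
I_p = P_in/V_p = 27.632/120 = 0.230 A.

I_p ≈ 0.230 A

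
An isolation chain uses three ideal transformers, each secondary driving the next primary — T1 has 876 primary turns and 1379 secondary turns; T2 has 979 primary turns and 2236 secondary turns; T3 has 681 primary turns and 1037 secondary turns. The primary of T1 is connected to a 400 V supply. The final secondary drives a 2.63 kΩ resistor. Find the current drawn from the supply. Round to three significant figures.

I_supply ≈ 4.56 A

Secondary of T1: V = 400.00 × 1379/876 = 629.68 V.
Secondary of T2: V = 629.68 × 2236/979 = 1438.2 V.
Secondary of T3: V = 1438.2 × 1037/681 = 2190.0 V.
I_load = 2190.0/2630 = 0.83269 A, so P_out = 2190.0 × 0.83269 = 1823.6 W.
All ideal ⇒ P_in = P_out, so I_supply = 1823.6/400 = 4.56 A.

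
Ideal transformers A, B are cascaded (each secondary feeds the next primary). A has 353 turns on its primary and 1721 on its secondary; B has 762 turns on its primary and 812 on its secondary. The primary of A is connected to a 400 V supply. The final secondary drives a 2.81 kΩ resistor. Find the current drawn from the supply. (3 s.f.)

I_supply ≈ 3.84 A

Secondary of A: V = 400.00 × 1721/353 = 1950.1 V.
Secondary of B: V = 1950.1 × 812/762 = 2078.1 V.
I_load = 2078.1/2810 = 0.73954 A, so P_out = 2078.1 × 0.73954 = 1536.8 W.
All ideal ⇒ P_in = P_out, so I_supply = 1536.8/400 = 3.84 A.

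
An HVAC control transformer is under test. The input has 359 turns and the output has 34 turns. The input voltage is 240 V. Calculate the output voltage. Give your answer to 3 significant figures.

V_out/V_in = N_out/N_in, so V_out = 240 × 34/359 = 22.7 V.

V_out ≈ 22.7 V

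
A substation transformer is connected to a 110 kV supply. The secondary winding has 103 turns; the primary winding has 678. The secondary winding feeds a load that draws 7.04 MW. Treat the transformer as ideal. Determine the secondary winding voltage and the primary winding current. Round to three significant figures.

V_s = V_p × N_s/N_p = 110000 × 103/678 = 16711 V.
I_s = P/V_s = 7.04×10^6/16711 = 421.28 A.
I_p = I_s × N_s/N_p = 421.28 × 103/678 = 64.0 A.

V_s ≈ 16700 V, I_p ≈ 64.0 A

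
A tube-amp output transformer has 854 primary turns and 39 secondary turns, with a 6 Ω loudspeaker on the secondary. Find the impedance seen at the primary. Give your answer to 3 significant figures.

Z_p ≈ 2880 Ω

Z_p = (N_p/N_s)² × Z_s = (854/39)² × 6 = 2880 Ω.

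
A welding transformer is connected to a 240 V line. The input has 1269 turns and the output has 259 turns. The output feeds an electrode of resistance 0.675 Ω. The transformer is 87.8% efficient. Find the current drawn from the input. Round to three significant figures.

V_out = 240 × 259/1269 = 48.983 V.
I_out = V_out/R = 48.983/0.675 = 72.568 A.
P_out = V_out I_out = 48.983 × 72.568 = 3554.6 W.
P_in = P_out/η = 3554.6/0.878 = 4048.6 W.
I_in = P_in/V_in = 4048.6/240 = 16.9 A.

I_in ≈ 16.9 A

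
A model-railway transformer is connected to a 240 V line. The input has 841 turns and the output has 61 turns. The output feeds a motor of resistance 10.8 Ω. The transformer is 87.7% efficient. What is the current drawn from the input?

I_in ≈ 0.133 A

V_out = 240 × 61/841 = 17.408 V.
I_out = V_out/R = 17.408/10.8 = 1.6118 A.
P_out = V_out I_out = 17.408 × 1.6118 = 28.059 W.
P_in = P_out/η = 28.059/0.877 = 31.994 W.
I_in = P_in/V_in = 31.994/240 = 0.133 A.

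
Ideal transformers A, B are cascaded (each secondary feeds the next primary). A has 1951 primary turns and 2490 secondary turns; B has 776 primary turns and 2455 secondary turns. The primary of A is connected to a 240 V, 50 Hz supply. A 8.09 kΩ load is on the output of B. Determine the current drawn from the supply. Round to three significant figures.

After A: V = 240.00 × 2490/1951 = 306.30 V.
After B: V = 306.30 × 2455/776 = 969.04 V.
I_load = 969.04/8090 = 0.11978 A, so P_out = 969.04 × 0.11978 = 116.07 W.
All ideal ⇒ P_in = P_out, so I_supply = 116.07/240 = 0.484 A.

I_supply ≈ 0.484 A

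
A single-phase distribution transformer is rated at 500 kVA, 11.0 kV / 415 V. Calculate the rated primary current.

I_p ≈ 45.5 A

I_p = S/V_p = 500000/11000 = 45.5 A.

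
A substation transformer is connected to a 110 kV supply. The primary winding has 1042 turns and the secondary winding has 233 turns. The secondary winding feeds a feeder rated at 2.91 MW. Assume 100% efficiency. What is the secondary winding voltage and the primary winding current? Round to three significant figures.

V_s ≈ 24600 V, I_p ≈ 26.5 A

V_s = V_p × N_s/N_p = 110000 × 233/1042 = 24597 V.
I_s = P/V_s = 2.91×10^6/24597 = 118.31 A.
I_p = I_s × N_s/N_p = 118.31 × 233/1042 = 26.5 A.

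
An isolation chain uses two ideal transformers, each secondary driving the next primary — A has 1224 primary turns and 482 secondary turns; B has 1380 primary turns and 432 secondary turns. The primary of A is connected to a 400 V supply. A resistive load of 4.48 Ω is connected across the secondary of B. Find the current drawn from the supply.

I_supply ≈ 1.36 A

After A: V = 400.00 × 482/1224 = 157.52 V.
After B: V = 157.52 × 432/1380 = 49.309 V.
I_load = 49.309/4.48 = 11.007 A, so P_out = 49.309 × 11.007 = 542.73 W.
All ideal ⇒ P_in = P_out, so I_supply = 542.73/400 = 1.36 A.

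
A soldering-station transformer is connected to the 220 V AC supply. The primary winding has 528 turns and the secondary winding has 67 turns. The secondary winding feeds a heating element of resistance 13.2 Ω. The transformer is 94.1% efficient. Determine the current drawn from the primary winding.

V_s = 220 × 67/528 = 27.917 V.
I_s = V_s/R = 27.917/13.2 = 2.1149 A.
P_out = V_s I_s = 27.917 × 2.1149 = 59.041 W.
P_in = P_out/η = 59.041/0.941 = 62.743 W.
I_p = P_in/V_p = 62.743/220 = 0.285 A.

I_p ≈ 0.285 A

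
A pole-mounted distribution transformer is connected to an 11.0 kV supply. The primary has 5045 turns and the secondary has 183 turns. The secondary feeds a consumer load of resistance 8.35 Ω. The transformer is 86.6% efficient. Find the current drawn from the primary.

I_p ≈ 2.00 A

V_s = 11000 × 183/5045 = 399.01 V.
I_s = V_s/R = 399.01/8.35 = 47.785 A.
P_out = V_s I_s = 399.01 × 47.785 = 19067 W.
P_in = P_out/η = 19067/0.866 = 22017 W.
I_p = P_in/V_p = 22017/11000 = 2.00 A.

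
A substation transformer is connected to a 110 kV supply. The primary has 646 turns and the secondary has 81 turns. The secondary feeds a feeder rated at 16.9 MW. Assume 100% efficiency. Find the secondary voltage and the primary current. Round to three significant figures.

V_s ≈ 13800 V, I_p ≈ 154 A

V_s = V_p × N_s/N_p = 110000 × 81/646 = 13793 V.
I_s = P/V_s = 1.69×10^7/13793 = 1225.3 A.
I_p = I_s × N_s/N_p = 1225.3 × 81/646 = 154 A.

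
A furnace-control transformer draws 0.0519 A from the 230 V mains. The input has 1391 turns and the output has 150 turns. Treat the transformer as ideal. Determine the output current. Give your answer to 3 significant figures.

I_out/I_in = N_in/N_out, so I_out = 0.0519 × 1391/150 = 0.481 A.

I_out ≈ 0.481 A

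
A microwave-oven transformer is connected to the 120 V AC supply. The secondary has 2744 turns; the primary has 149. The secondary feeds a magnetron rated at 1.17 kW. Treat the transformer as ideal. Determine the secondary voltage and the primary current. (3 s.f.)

V_s ≈ 2210 V, I_p ≈ 9.75 A

V_s = V_p × N_s/N_p = 120 × 2744/149 = 2209.9 V.
I_s = P/V_s = 1170/2209.9 = 0.52943 A.
I_p = I_s × N_s/N_p = 0.52943 × 2744/149 = 9.75 A.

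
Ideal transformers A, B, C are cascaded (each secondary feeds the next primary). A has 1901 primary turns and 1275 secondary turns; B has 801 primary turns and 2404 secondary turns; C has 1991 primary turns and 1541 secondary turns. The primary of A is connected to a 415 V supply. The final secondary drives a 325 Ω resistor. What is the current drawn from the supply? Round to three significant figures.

Secondary of A: V = 415.00 × 1275/1901 = 278.34 V.
Secondary of B: V = 278.34 × 2404/801 = 835.37 V.
Secondary of C: V = 835.37 × 1541/1991 = 646.56 V.
I_load = 646.56/325 = 1.9894 A, so P_out = 646.56 × 1.9894 = 1286.3 W.
All ideal ⇒ P_in = P_out, so I_supply = 1286.3/415 = 3.10 A.

I_supply ≈ 3.10 A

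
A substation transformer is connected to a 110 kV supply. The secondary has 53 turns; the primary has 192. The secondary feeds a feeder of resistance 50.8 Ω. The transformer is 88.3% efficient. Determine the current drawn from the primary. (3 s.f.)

V_s = 110000 × 53/192 = 30365 V.
I_s = V_s/R = 30365/50.8 = 597.73 A.
P_out = V_s I_s = 30365 × 597.73 = 1.8150×10^7 W.
P_in = P_out/η = 1.8150×10^7/0.883 = 2.0555×10^7 W.
I_p = P_in/V_p = 2.0555×10^7/110000 = 187 A.

I_p ≈ 187 A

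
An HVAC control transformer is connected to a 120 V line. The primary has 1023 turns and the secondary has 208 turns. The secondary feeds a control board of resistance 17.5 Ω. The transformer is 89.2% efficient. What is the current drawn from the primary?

V_s = 120 × 208/1023 = 24.399 V.
I_s = V_s/R = 24.399/17.5 = 1.3942 A.
P_out = V_s I_s = 24.399 × 1.3942 = 34.017 W.
P_in = P_out/η = 34.017/0.892 = 38.136 W.
I_p = P_in/V_p = 38.136/120 = 0.318 A.

I_p ≈ 0.318 A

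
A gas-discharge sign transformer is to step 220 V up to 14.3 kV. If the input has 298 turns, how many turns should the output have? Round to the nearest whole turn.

N_out = 19370 turns

N_out/N_in = V_out/V_in, so N_out = 298 × 14300/220 = 19370.0 ≈ 19370 turns.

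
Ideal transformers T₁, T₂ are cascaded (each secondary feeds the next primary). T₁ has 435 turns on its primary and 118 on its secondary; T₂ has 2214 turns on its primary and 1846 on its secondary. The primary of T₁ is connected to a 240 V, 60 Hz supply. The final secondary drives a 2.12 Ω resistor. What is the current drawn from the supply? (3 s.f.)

I_supply ≈ 5.79 A

After T₁: V = 240.00 × 118/435 = 65.103 V.
After T₂: V = 65.103 × 1846/2214 = 54.282 V.
I_load = 54.282/2.12 = 25.605 A, so P_out = 54.282 × 25.605 = 1389.9 W.
All ideal ⇒ P_in = P_out, so I_supply = 1389.9/240 = 5.79 A.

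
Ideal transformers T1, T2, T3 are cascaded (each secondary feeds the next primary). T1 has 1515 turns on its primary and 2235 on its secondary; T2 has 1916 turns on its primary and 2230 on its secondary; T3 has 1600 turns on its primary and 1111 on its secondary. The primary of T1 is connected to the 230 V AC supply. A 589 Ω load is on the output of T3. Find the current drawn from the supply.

I_supply ≈ 0.555 A

After T1: V = 230.00 × 2235/1515 = 339.31 V.
After T2: V = 339.31 × 2230/1916 = 394.91 V.
After T3: V = 394.91 × 1111/1600 = 274.22 V.
I_load = 274.22/589 = 0.46557 A, so P_out = 274.22 × 0.46557 = 127.67 W.
All ideal ⇒ P_in = P_out, so I_supply = 127.67/230 = 0.555 A.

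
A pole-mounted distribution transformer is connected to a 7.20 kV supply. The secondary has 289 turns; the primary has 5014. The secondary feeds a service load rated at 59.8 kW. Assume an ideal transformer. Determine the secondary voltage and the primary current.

V_s ≈ 415 V, I_p ≈ 8.31 A

V_s = V_p × N_s/N_p = 7200 × 289/5014 = 415.00 V.
I_s = P/V_s = 59800/415.00 = 144.10 A.
I_p = I_s × N_s/N_p = 144.10 × 289/5014 = 8.31 A.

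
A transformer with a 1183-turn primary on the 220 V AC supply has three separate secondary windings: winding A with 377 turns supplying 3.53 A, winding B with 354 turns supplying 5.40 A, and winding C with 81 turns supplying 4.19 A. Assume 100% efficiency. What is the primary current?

I_p ≈ 3.03 A

V_A = 220 × 377/1183 = 70.110 V; V_B = 220 × 354/1183 = 65.833 V; V_C = 220 × 81/1183 = 15.063 V.
P_out = V_A I_A + V_B I_B + V_C I_C = 70.110×3.53 + 65.833×5.40 + 15.063×4.19 = 247.49 + 355.50 + 63.116 = 666.10 W.
Ideal ⇒ P_in = P_out, so I_p = P_out/V_p = 666.10/220 = 3.03 A.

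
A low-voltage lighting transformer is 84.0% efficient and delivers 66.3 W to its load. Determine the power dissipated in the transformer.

P_in = P_out/η = 66.3/0.840 = 78.9286 W.
P_loss = P_in − P_out = 78.9286 − 66.3 = 12.6 W.

P_loss ≈ 12.6 W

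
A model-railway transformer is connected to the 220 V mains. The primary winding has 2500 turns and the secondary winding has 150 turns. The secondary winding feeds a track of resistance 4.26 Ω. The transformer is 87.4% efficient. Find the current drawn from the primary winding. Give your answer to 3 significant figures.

I_p ≈ 0.213 A

V_s = 220 × 150/2500 = 13.200 V.
I_s = V_s/R = 13.200/4.26 = 3.0986 A.
P_out = V_s I_s = 13.200 × 3.0986 = 40.901 W.
P_in = P_out/η = 40.901/0.874 = 46.798 W.
I_p = P_in/V_p = 46.798/220 = 0.213 A.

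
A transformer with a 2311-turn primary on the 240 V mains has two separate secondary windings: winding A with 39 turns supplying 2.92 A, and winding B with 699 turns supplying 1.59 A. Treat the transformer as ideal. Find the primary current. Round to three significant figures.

V_A = 240 × 39/2311 = 4.0502 V; V_B = 240 × 699/2311 = 72.592 V.
P_out = V_A I_A + V_B I_B = 4.0502×2.92 + 72.592×1.59 = 11.827 + 115.42 = 127.25 W.
Ideal ⇒ P_in = P_out, so I_p = P_out/V_p = 127.25/240 = 0.530 A.

I_p ≈ 0.530 A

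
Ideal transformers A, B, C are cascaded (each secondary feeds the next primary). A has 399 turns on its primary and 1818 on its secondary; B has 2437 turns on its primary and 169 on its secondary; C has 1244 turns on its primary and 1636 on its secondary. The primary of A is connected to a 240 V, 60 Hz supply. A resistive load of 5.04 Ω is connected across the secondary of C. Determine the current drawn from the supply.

I_supply ≈ 8.22 A

Secondary of A: V = 240.00 × 1818/399 = 1093.5 V.
Secondary of B: V = 1093.5 × 169/2437 = 75.834 V.
Secondary of C: V = 75.834 × 1636/1244 = 99.730 V.
I_load = 99.730/5.04 = 19.788 A, so P_out = 99.730 × 19.788 = 1973.4 W.
All ideal ⇒ P_in = P_out, so I_supply = 1973.4/240 = 8.22 A.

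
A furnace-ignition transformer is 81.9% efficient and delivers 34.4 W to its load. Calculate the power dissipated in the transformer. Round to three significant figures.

P_loss ≈ 7.60 W

P_in = P_out/η = 34.4/0.819 = 42.0024 W.
P_loss = P_in − P_out = 42.0024 − 34.4 = 7.60 W.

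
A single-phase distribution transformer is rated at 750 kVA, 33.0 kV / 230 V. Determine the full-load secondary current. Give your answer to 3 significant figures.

I_s = S/V_s = 750000/230 = 3260 A.

I_s ≈ 3260 A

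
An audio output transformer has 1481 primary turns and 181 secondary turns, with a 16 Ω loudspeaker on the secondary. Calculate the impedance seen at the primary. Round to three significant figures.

Z_p ≈ 1070 Ω

Z_p = (N_p/N_s)² × Z_s = (1481/181)² × 16 = 1070 Ω.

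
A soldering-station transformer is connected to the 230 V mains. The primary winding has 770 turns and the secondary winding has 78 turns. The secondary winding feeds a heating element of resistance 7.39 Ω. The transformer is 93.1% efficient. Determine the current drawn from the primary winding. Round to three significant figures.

I_p ≈ 0.343 A

V_s = 230 × 78/770 = 23.299 V.
I_s = V_s/R = 23.299/7.39 = 3.1527 A.
P_out = V_s I_s = 23.299 × 3.1527 = 73.455 W.
P_in = P_out/η = 73.455/0.931 = 78.899 W.
I_p = P_in/V_p = 78.899/230 = 0.343 A.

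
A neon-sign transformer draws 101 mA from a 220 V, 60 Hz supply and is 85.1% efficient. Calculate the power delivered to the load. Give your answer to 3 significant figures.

P_out ≈ 18.9 W

P_in = V_p I_p = 220 × 0.101 = 22.220 W.
P_out = η P_in = 0.851 × 22.220 = 18.9 W.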